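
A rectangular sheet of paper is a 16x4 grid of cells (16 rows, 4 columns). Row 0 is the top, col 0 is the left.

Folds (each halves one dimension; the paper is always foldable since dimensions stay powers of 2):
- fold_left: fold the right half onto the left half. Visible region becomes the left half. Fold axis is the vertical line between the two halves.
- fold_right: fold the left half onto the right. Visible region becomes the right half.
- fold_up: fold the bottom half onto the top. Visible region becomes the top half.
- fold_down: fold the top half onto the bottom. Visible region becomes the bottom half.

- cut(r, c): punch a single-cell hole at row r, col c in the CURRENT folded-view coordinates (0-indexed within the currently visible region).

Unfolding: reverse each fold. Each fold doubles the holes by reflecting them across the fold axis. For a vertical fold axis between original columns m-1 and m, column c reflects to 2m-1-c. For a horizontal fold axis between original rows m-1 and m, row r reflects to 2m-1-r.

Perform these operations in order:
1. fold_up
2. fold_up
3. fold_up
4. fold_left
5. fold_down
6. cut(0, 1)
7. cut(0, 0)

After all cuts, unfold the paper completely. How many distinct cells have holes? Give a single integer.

Answer: 64

Derivation:
Op 1 fold_up: fold axis h@8; visible region now rows[0,8) x cols[0,4) = 8x4
Op 2 fold_up: fold axis h@4; visible region now rows[0,4) x cols[0,4) = 4x4
Op 3 fold_up: fold axis h@2; visible region now rows[0,2) x cols[0,4) = 2x4
Op 4 fold_left: fold axis v@2; visible region now rows[0,2) x cols[0,2) = 2x2
Op 5 fold_down: fold axis h@1; visible region now rows[1,2) x cols[0,2) = 1x2
Op 6 cut(0, 1): punch at orig (1,1); cuts so far [(1, 1)]; region rows[1,2) x cols[0,2) = 1x2
Op 7 cut(0, 0): punch at orig (1,0); cuts so far [(1, 0), (1, 1)]; region rows[1,2) x cols[0,2) = 1x2
Unfold 1 (reflect across h@1): 4 holes -> [(0, 0), (0, 1), (1, 0), (1, 1)]
Unfold 2 (reflect across v@2): 8 holes -> [(0, 0), (0, 1), (0, 2), (0, 3), (1, 0), (1, 1), (1, 2), (1, 3)]
Unfold 3 (reflect across h@2): 16 holes -> [(0, 0), (0, 1), (0, 2), (0, 3), (1, 0), (1, 1), (1, 2), (1, 3), (2, 0), (2, 1), (2, 2), (2, 3), (3, 0), (3, 1), (3, 2), (3, 3)]
Unfold 4 (reflect across h@4): 32 holes -> [(0, 0), (0, 1), (0, 2), (0, 3), (1, 0), (1, 1), (1, 2), (1, 3), (2, 0), (2, 1), (2, 2), (2, 3), (3, 0), (3, 1), (3, 2), (3, 3), (4, 0), (4, 1), (4, 2), (4, 3), (5, 0), (5, 1), (5, 2), (5, 3), (6, 0), (6, 1), (6, 2), (6, 3), (7, 0), (7, 1), (7, 2), (7, 3)]
Unfold 5 (reflect across h@8): 64 holes -> [(0, 0), (0, 1), (0, 2), (0, 3), (1, 0), (1, 1), (1, 2), (1, 3), (2, 0), (2, 1), (2, 2), (2, 3), (3, 0), (3, 1), (3, 2), (3, 3), (4, 0), (4, 1), (4, 2), (4, 3), (5, 0), (5, 1), (5, 2), (5, 3), (6, 0), (6, 1), (6, 2), (6, 3), (7, 0), (7, 1), (7, 2), (7, 3), (8, 0), (8, 1), (8, 2), (8, 3), (9, 0), (9, 1), (9, 2), (9, 3), (10, 0), (10, 1), (10, 2), (10, 3), (11, 0), (11, 1), (11, 2), (11, 3), (12, 0), (12, 1), (12, 2), (12, 3), (13, 0), (13, 1), (13, 2), (13, 3), (14, 0), (14, 1), (14, 2), (14, 3), (15, 0), (15, 1), (15, 2), (15, 3)]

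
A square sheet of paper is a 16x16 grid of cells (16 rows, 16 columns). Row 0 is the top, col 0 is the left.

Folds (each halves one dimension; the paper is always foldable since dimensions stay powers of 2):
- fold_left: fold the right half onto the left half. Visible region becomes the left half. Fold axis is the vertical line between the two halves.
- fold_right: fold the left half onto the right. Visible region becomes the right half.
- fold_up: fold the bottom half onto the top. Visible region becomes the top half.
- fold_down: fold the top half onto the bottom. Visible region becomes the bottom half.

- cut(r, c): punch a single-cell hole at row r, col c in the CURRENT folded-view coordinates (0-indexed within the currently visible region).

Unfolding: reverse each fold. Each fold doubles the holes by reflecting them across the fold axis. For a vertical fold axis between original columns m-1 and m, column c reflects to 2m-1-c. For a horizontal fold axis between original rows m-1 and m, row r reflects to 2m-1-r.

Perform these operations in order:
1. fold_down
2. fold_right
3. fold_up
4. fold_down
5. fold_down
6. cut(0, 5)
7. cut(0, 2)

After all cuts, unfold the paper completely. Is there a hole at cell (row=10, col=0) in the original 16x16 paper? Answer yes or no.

Op 1 fold_down: fold axis h@8; visible region now rows[8,16) x cols[0,16) = 8x16
Op 2 fold_right: fold axis v@8; visible region now rows[8,16) x cols[8,16) = 8x8
Op 3 fold_up: fold axis h@12; visible region now rows[8,12) x cols[8,16) = 4x8
Op 4 fold_down: fold axis h@10; visible region now rows[10,12) x cols[8,16) = 2x8
Op 5 fold_down: fold axis h@11; visible region now rows[11,12) x cols[8,16) = 1x8
Op 6 cut(0, 5): punch at orig (11,13); cuts so far [(11, 13)]; region rows[11,12) x cols[8,16) = 1x8
Op 7 cut(0, 2): punch at orig (11,10); cuts so far [(11, 10), (11, 13)]; region rows[11,12) x cols[8,16) = 1x8
Unfold 1 (reflect across h@11): 4 holes -> [(10, 10), (10, 13), (11, 10), (11, 13)]
Unfold 2 (reflect across h@10): 8 holes -> [(8, 10), (8, 13), (9, 10), (9, 13), (10, 10), (10, 13), (11, 10), (11, 13)]
Unfold 3 (reflect across h@12): 16 holes -> [(8, 10), (8, 13), (9, 10), (9, 13), (10, 10), (10, 13), (11, 10), (11, 13), (12, 10), (12, 13), (13, 10), (13, 13), (14, 10), (14, 13), (15, 10), (15, 13)]
Unfold 4 (reflect across v@8): 32 holes -> [(8, 2), (8, 5), (8, 10), (8, 13), (9, 2), (9, 5), (9, 10), (9, 13), (10, 2), (10, 5), (10, 10), (10, 13), (11, 2), (11, 5), (11, 10), (11, 13), (12, 2), (12, 5), (12, 10), (12, 13), (13, 2), (13, 5), (13, 10), (13, 13), (14, 2), (14, 5), (14, 10), (14, 13), (15, 2), (15, 5), (15, 10), (15, 13)]
Unfold 5 (reflect across h@8): 64 holes -> [(0, 2), (0, 5), (0, 10), (0, 13), (1, 2), (1, 5), (1, 10), (1, 13), (2, 2), (2, 5), (2, 10), (2, 13), (3, 2), (3, 5), (3, 10), (3, 13), (4, 2), (4, 5), (4, 10), (4, 13), (5, 2), (5, 5), (5, 10), (5, 13), (6, 2), (6, 5), (6, 10), (6, 13), (7, 2), (7, 5), (7, 10), (7, 13), (8, 2), (8, 5), (8, 10), (8, 13), (9, 2), (9, 5), (9, 10), (9, 13), (10, 2), (10, 5), (10, 10), (10, 13), (11, 2), (11, 5), (11, 10), (11, 13), (12, 2), (12, 5), (12, 10), (12, 13), (13, 2), (13, 5), (13, 10), (13, 13), (14, 2), (14, 5), (14, 10), (14, 13), (15, 2), (15, 5), (15, 10), (15, 13)]
Holes: [(0, 2), (0, 5), (0, 10), (0, 13), (1, 2), (1, 5), (1, 10), (1, 13), (2, 2), (2, 5), (2, 10), (2, 13), (3, 2), (3, 5), (3, 10), (3, 13), (4, 2), (4, 5), (4, 10), (4, 13), (5, 2), (5, 5), (5, 10), (5, 13), (6, 2), (6, 5), (6, 10), (6, 13), (7, 2), (7, 5), (7, 10), (7, 13), (8, 2), (8, 5), (8, 10), (8, 13), (9, 2), (9, 5), (9, 10), (9, 13), (10, 2), (10, 5), (10, 10), (10, 13), (11, 2), (11, 5), (11, 10), (11, 13), (12, 2), (12, 5), (12, 10), (12, 13), (13, 2), (13, 5), (13, 10), (13, 13), (14, 2), (14, 5), (14, 10), (14, 13), (15, 2), (15, 5), (15, 10), (15, 13)]

Answer: no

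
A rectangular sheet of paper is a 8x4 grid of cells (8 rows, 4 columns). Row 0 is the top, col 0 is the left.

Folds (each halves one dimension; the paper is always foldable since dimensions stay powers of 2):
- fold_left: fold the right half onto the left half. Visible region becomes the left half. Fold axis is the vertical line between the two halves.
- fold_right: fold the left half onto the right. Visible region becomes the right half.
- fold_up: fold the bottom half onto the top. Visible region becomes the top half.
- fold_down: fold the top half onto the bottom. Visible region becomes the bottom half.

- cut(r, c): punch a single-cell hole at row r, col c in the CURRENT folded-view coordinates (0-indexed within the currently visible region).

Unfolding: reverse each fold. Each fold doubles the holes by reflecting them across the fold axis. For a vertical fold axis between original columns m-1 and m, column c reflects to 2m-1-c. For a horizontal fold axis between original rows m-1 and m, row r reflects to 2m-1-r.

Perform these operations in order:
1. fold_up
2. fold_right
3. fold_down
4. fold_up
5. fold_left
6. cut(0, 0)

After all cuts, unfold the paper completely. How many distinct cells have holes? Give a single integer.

Op 1 fold_up: fold axis h@4; visible region now rows[0,4) x cols[0,4) = 4x4
Op 2 fold_right: fold axis v@2; visible region now rows[0,4) x cols[2,4) = 4x2
Op 3 fold_down: fold axis h@2; visible region now rows[2,4) x cols[2,4) = 2x2
Op 4 fold_up: fold axis h@3; visible region now rows[2,3) x cols[2,4) = 1x2
Op 5 fold_left: fold axis v@3; visible region now rows[2,3) x cols[2,3) = 1x1
Op 6 cut(0, 0): punch at orig (2,2); cuts so far [(2, 2)]; region rows[2,3) x cols[2,3) = 1x1
Unfold 1 (reflect across v@3): 2 holes -> [(2, 2), (2, 3)]
Unfold 2 (reflect across h@3): 4 holes -> [(2, 2), (2, 3), (3, 2), (3, 3)]
Unfold 3 (reflect across h@2): 8 holes -> [(0, 2), (0, 3), (1, 2), (1, 3), (2, 2), (2, 3), (3, 2), (3, 3)]
Unfold 4 (reflect across v@2): 16 holes -> [(0, 0), (0, 1), (0, 2), (0, 3), (1, 0), (1, 1), (1, 2), (1, 3), (2, 0), (2, 1), (2, 2), (2, 3), (3, 0), (3, 1), (3, 2), (3, 3)]
Unfold 5 (reflect across h@4): 32 holes -> [(0, 0), (0, 1), (0, 2), (0, 3), (1, 0), (1, 1), (1, 2), (1, 3), (2, 0), (2, 1), (2, 2), (2, 3), (3, 0), (3, 1), (3, 2), (3, 3), (4, 0), (4, 1), (4, 2), (4, 3), (5, 0), (5, 1), (5, 2), (5, 3), (6, 0), (6, 1), (6, 2), (6, 3), (7, 0), (7, 1), (7, 2), (7, 3)]

Answer: 32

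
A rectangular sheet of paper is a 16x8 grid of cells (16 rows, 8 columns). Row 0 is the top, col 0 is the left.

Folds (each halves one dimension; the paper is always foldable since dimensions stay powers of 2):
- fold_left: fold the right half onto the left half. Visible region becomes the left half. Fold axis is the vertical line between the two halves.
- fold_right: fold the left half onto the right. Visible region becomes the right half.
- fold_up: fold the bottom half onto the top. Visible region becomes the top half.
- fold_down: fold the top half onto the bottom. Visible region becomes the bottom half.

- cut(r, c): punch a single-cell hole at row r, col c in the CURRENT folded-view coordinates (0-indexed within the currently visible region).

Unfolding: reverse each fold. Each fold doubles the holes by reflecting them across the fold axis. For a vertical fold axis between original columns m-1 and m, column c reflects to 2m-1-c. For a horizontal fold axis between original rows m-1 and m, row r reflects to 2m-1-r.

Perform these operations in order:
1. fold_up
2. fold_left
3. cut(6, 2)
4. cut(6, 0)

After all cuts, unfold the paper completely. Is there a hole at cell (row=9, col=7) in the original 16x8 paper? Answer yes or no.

Op 1 fold_up: fold axis h@8; visible region now rows[0,8) x cols[0,8) = 8x8
Op 2 fold_left: fold axis v@4; visible region now rows[0,8) x cols[0,4) = 8x4
Op 3 cut(6, 2): punch at orig (6,2); cuts so far [(6, 2)]; region rows[0,8) x cols[0,4) = 8x4
Op 4 cut(6, 0): punch at orig (6,0); cuts so far [(6, 0), (6, 2)]; region rows[0,8) x cols[0,4) = 8x4
Unfold 1 (reflect across v@4): 4 holes -> [(6, 0), (6, 2), (6, 5), (6, 7)]
Unfold 2 (reflect across h@8): 8 holes -> [(6, 0), (6, 2), (6, 5), (6, 7), (9, 0), (9, 2), (9, 5), (9, 7)]
Holes: [(6, 0), (6, 2), (6, 5), (6, 7), (9, 0), (9, 2), (9, 5), (9, 7)]

Answer: yes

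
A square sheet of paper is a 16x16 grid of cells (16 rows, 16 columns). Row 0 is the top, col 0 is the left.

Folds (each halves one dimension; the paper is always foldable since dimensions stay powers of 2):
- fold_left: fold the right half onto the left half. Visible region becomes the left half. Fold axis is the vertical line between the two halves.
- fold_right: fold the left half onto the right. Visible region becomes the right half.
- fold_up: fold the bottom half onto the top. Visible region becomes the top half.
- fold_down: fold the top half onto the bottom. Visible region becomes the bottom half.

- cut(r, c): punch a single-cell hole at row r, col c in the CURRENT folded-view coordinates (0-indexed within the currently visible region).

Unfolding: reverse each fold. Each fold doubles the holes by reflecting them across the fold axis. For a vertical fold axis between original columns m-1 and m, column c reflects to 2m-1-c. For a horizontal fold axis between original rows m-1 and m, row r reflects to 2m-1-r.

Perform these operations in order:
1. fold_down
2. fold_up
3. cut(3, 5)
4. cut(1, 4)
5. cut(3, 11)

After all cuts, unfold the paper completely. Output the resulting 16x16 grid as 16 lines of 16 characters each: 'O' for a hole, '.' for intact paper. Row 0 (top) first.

Answer: ................
....O...........
................
.....O.....O....
.....O.....O....
................
....O...........
................
................
....O...........
................
.....O.....O....
.....O.....O....
................
....O...........
................

Derivation:
Op 1 fold_down: fold axis h@8; visible region now rows[8,16) x cols[0,16) = 8x16
Op 2 fold_up: fold axis h@12; visible region now rows[8,12) x cols[0,16) = 4x16
Op 3 cut(3, 5): punch at orig (11,5); cuts so far [(11, 5)]; region rows[8,12) x cols[0,16) = 4x16
Op 4 cut(1, 4): punch at orig (9,4); cuts so far [(9, 4), (11, 5)]; region rows[8,12) x cols[0,16) = 4x16
Op 5 cut(3, 11): punch at orig (11,11); cuts so far [(9, 4), (11, 5), (11, 11)]; region rows[8,12) x cols[0,16) = 4x16
Unfold 1 (reflect across h@12): 6 holes -> [(9, 4), (11, 5), (11, 11), (12, 5), (12, 11), (14, 4)]
Unfold 2 (reflect across h@8): 12 holes -> [(1, 4), (3, 5), (3, 11), (4, 5), (4, 11), (6, 4), (9, 4), (11, 5), (11, 11), (12, 5), (12, 11), (14, 4)]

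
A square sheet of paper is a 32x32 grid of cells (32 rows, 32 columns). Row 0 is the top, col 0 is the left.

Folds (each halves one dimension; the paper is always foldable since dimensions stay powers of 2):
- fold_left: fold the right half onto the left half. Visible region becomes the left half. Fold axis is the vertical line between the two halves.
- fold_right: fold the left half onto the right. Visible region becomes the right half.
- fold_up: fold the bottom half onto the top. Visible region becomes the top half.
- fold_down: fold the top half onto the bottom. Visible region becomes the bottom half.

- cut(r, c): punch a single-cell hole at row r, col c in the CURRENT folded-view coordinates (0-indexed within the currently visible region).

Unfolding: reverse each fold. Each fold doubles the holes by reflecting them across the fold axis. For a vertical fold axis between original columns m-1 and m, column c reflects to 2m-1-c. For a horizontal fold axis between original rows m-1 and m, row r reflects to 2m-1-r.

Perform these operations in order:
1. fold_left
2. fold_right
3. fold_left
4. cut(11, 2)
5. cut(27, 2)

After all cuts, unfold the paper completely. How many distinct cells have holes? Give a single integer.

Op 1 fold_left: fold axis v@16; visible region now rows[0,32) x cols[0,16) = 32x16
Op 2 fold_right: fold axis v@8; visible region now rows[0,32) x cols[8,16) = 32x8
Op 3 fold_left: fold axis v@12; visible region now rows[0,32) x cols[8,12) = 32x4
Op 4 cut(11, 2): punch at orig (11,10); cuts so far [(11, 10)]; region rows[0,32) x cols[8,12) = 32x4
Op 5 cut(27, 2): punch at orig (27,10); cuts so far [(11, 10), (27, 10)]; region rows[0,32) x cols[8,12) = 32x4
Unfold 1 (reflect across v@12): 4 holes -> [(11, 10), (11, 13), (27, 10), (27, 13)]
Unfold 2 (reflect across v@8): 8 holes -> [(11, 2), (11, 5), (11, 10), (11, 13), (27, 2), (27, 5), (27, 10), (27, 13)]
Unfold 3 (reflect across v@16): 16 holes -> [(11, 2), (11, 5), (11, 10), (11, 13), (11, 18), (11, 21), (11, 26), (11, 29), (27, 2), (27, 5), (27, 10), (27, 13), (27, 18), (27, 21), (27, 26), (27, 29)]

Answer: 16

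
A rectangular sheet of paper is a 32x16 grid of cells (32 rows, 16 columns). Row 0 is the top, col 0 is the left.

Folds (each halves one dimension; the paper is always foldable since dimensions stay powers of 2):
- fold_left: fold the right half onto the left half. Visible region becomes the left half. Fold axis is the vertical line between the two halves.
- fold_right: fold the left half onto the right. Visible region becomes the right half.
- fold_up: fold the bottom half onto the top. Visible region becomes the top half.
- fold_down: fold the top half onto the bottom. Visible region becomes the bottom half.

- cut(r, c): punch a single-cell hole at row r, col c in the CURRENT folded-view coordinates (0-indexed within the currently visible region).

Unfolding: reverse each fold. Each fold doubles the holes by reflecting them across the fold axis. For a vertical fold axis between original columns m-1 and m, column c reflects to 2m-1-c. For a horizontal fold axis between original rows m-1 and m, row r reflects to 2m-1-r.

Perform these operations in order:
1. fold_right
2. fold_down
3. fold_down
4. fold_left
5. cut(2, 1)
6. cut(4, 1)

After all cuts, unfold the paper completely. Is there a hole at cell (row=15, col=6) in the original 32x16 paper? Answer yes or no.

Op 1 fold_right: fold axis v@8; visible region now rows[0,32) x cols[8,16) = 32x8
Op 2 fold_down: fold axis h@16; visible region now rows[16,32) x cols[8,16) = 16x8
Op 3 fold_down: fold axis h@24; visible region now rows[24,32) x cols[8,16) = 8x8
Op 4 fold_left: fold axis v@12; visible region now rows[24,32) x cols[8,12) = 8x4
Op 5 cut(2, 1): punch at orig (26,9); cuts so far [(26, 9)]; region rows[24,32) x cols[8,12) = 8x4
Op 6 cut(4, 1): punch at orig (28,9); cuts so far [(26, 9), (28, 9)]; region rows[24,32) x cols[8,12) = 8x4
Unfold 1 (reflect across v@12): 4 holes -> [(26, 9), (26, 14), (28, 9), (28, 14)]
Unfold 2 (reflect across h@24): 8 holes -> [(19, 9), (19, 14), (21, 9), (21, 14), (26, 9), (26, 14), (28, 9), (28, 14)]
Unfold 3 (reflect across h@16): 16 holes -> [(3, 9), (3, 14), (5, 9), (5, 14), (10, 9), (10, 14), (12, 9), (12, 14), (19, 9), (19, 14), (21, 9), (21, 14), (26, 9), (26, 14), (28, 9), (28, 14)]
Unfold 4 (reflect across v@8): 32 holes -> [(3, 1), (3, 6), (3, 9), (3, 14), (5, 1), (5, 6), (5, 9), (5, 14), (10, 1), (10, 6), (10, 9), (10, 14), (12, 1), (12, 6), (12, 9), (12, 14), (19, 1), (19, 6), (19, 9), (19, 14), (21, 1), (21, 6), (21, 9), (21, 14), (26, 1), (26, 6), (26, 9), (26, 14), (28, 1), (28, 6), (28, 9), (28, 14)]
Holes: [(3, 1), (3, 6), (3, 9), (3, 14), (5, 1), (5, 6), (5, 9), (5, 14), (10, 1), (10, 6), (10, 9), (10, 14), (12, 1), (12, 6), (12, 9), (12, 14), (19, 1), (19, 6), (19, 9), (19, 14), (21, 1), (21, 6), (21, 9), (21, 14), (26, 1), (26, 6), (26, 9), (26, 14), (28, 1), (28, 6), (28, 9), (28, 14)]

Answer: no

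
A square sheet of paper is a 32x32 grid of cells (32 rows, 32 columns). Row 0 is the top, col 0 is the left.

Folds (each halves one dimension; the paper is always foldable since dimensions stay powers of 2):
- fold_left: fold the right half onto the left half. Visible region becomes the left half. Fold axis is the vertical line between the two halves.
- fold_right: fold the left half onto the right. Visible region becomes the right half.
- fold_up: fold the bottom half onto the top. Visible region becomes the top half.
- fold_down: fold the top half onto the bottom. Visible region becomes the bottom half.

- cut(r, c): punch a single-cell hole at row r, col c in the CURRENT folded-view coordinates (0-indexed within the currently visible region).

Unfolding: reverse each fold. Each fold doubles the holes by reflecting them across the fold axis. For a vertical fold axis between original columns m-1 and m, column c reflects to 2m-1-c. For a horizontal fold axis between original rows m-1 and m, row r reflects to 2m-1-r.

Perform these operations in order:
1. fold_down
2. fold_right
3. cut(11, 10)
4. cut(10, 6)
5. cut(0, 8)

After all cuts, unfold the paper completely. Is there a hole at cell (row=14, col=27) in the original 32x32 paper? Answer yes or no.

Answer: no

Derivation:
Op 1 fold_down: fold axis h@16; visible region now rows[16,32) x cols[0,32) = 16x32
Op 2 fold_right: fold axis v@16; visible region now rows[16,32) x cols[16,32) = 16x16
Op 3 cut(11, 10): punch at orig (27,26); cuts so far [(27, 26)]; region rows[16,32) x cols[16,32) = 16x16
Op 4 cut(10, 6): punch at orig (26,22); cuts so far [(26, 22), (27, 26)]; region rows[16,32) x cols[16,32) = 16x16
Op 5 cut(0, 8): punch at orig (16,24); cuts so far [(16, 24), (26, 22), (27, 26)]; region rows[16,32) x cols[16,32) = 16x16
Unfold 1 (reflect across v@16): 6 holes -> [(16, 7), (16, 24), (26, 9), (26, 22), (27, 5), (27, 26)]
Unfold 2 (reflect across h@16): 12 holes -> [(4, 5), (4, 26), (5, 9), (5, 22), (15, 7), (15, 24), (16, 7), (16, 24), (26, 9), (26, 22), (27, 5), (27, 26)]
Holes: [(4, 5), (4, 26), (5, 9), (5, 22), (15, 7), (15, 24), (16, 7), (16, 24), (26, 9), (26, 22), (27, 5), (27, 26)]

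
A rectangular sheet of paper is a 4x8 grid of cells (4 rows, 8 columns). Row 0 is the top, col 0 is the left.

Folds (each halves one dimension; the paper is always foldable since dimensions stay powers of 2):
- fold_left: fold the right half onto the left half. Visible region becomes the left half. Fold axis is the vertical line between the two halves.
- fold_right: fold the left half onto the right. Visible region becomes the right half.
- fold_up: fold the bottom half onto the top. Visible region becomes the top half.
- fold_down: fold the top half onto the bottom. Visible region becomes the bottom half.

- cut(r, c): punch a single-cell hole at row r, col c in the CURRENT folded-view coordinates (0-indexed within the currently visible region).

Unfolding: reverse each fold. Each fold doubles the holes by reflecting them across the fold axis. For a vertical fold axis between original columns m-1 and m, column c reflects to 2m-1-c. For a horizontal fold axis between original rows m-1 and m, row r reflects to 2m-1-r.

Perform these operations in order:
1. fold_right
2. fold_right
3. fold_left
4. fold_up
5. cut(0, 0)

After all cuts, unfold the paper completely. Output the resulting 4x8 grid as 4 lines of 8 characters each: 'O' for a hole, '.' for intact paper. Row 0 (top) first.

Answer: OOOOOOOO
........
........
OOOOOOOO

Derivation:
Op 1 fold_right: fold axis v@4; visible region now rows[0,4) x cols[4,8) = 4x4
Op 2 fold_right: fold axis v@6; visible region now rows[0,4) x cols[6,8) = 4x2
Op 3 fold_left: fold axis v@7; visible region now rows[0,4) x cols[6,7) = 4x1
Op 4 fold_up: fold axis h@2; visible region now rows[0,2) x cols[6,7) = 2x1
Op 5 cut(0, 0): punch at orig (0,6); cuts so far [(0, 6)]; region rows[0,2) x cols[6,7) = 2x1
Unfold 1 (reflect across h@2): 2 holes -> [(0, 6), (3, 6)]
Unfold 2 (reflect across v@7): 4 holes -> [(0, 6), (0, 7), (3, 6), (3, 7)]
Unfold 3 (reflect across v@6): 8 holes -> [(0, 4), (0, 5), (0, 6), (0, 7), (3, 4), (3, 5), (3, 6), (3, 7)]
Unfold 4 (reflect across v@4): 16 holes -> [(0, 0), (0, 1), (0, 2), (0, 3), (0, 4), (0, 5), (0, 6), (0, 7), (3, 0), (3, 1), (3, 2), (3, 3), (3, 4), (3, 5), (3, 6), (3, 7)]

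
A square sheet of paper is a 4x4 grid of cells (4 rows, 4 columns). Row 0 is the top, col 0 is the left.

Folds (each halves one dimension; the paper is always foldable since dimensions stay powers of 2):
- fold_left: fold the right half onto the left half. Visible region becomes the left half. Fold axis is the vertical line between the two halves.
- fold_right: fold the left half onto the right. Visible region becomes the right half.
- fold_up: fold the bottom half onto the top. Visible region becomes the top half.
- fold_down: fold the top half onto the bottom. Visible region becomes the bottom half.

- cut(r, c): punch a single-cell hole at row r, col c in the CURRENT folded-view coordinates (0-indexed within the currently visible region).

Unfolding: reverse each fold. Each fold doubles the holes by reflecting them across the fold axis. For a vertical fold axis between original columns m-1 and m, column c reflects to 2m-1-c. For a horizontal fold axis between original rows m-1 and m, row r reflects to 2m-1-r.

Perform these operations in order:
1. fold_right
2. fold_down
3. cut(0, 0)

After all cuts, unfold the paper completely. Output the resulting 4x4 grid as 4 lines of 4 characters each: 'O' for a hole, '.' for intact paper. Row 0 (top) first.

Answer: ....
.OO.
.OO.
....

Derivation:
Op 1 fold_right: fold axis v@2; visible region now rows[0,4) x cols[2,4) = 4x2
Op 2 fold_down: fold axis h@2; visible region now rows[2,4) x cols[2,4) = 2x2
Op 3 cut(0, 0): punch at orig (2,2); cuts so far [(2, 2)]; region rows[2,4) x cols[2,4) = 2x2
Unfold 1 (reflect across h@2): 2 holes -> [(1, 2), (2, 2)]
Unfold 2 (reflect across v@2): 4 holes -> [(1, 1), (1, 2), (2, 1), (2, 2)]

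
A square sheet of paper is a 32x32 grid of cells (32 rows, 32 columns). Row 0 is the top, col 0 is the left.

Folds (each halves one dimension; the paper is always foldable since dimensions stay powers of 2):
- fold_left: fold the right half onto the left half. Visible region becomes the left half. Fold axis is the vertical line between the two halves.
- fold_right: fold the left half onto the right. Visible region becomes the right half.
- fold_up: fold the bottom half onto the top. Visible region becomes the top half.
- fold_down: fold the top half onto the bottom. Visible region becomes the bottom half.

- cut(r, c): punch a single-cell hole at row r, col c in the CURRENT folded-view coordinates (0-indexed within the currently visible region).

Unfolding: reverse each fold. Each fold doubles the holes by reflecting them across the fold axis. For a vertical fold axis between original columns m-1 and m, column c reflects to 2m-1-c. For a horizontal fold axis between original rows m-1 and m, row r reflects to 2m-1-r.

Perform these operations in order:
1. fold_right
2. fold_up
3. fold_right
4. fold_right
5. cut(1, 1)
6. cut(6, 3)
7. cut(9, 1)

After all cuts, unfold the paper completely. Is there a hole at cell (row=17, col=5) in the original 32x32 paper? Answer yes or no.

Op 1 fold_right: fold axis v@16; visible region now rows[0,32) x cols[16,32) = 32x16
Op 2 fold_up: fold axis h@16; visible region now rows[0,16) x cols[16,32) = 16x16
Op 3 fold_right: fold axis v@24; visible region now rows[0,16) x cols[24,32) = 16x8
Op 4 fold_right: fold axis v@28; visible region now rows[0,16) x cols[28,32) = 16x4
Op 5 cut(1, 1): punch at orig (1,29); cuts so far [(1, 29)]; region rows[0,16) x cols[28,32) = 16x4
Op 6 cut(6, 3): punch at orig (6,31); cuts so far [(1, 29), (6, 31)]; region rows[0,16) x cols[28,32) = 16x4
Op 7 cut(9, 1): punch at orig (9,29); cuts so far [(1, 29), (6, 31), (9, 29)]; region rows[0,16) x cols[28,32) = 16x4
Unfold 1 (reflect across v@28): 6 holes -> [(1, 26), (1, 29), (6, 24), (6, 31), (9, 26), (9, 29)]
Unfold 2 (reflect across v@24): 12 holes -> [(1, 18), (1, 21), (1, 26), (1, 29), (6, 16), (6, 23), (6, 24), (6, 31), (9, 18), (9, 21), (9, 26), (9, 29)]
Unfold 3 (reflect across h@16): 24 holes -> [(1, 18), (1, 21), (1, 26), (1, 29), (6, 16), (6, 23), (6, 24), (6, 31), (9, 18), (9, 21), (9, 26), (9, 29), (22, 18), (22, 21), (22, 26), (22, 29), (25, 16), (25, 23), (25, 24), (25, 31), (30, 18), (30, 21), (30, 26), (30, 29)]
Unfold 4 (reflect across v@16): 48 holes -> [(1, 2), (1, 5), (1, 10), (1, 13), (1, 18), (1, 21), (1, 26), (1, 29), (6, 0), (6, 7), (6, 8), (6, 15), (6, 16), (6, 23), (6, 24), (6, 31), (9, 2), (9, 5), (9, 10), (9, 13), (9, 18), (9, 21), (9, 26), (9, 29), (22, 2), (22, 5), (22, 10), (22, 13), (22, 18), (22, 21), (22, 26), (22, 29), (25, 0), (25, 7), (25, 8), (25, 15), (25, 16), (25, 23), (25, 24), (25, 31), (30, 2), (30, 5), (30, 10), (30, 13), (30, 18), (30, 21), (30, 26), (30, 29)]
Holes: [(1, 2), (1, 5), (1, 10), (1, 13), (1, 18), (1, 21), (1, 26), (1, 29), (6, 0), (6, 7), (6, 8), (6, 15), (6, 16), (6, 23), (6, 24), (6, 31), (9, 2), (9, 5), (9, 10), (9, 13), (9, 18), (9, 21), (9, 26), (9, 29), (22, 2), (22, 5), (22, 10), (22, 13), (22, 18), (22, 21), (22, 26), (22, 29), (25, 0), (25, 7), (25, 8), (25, 15), (25, 16), (25, 23), (25, 24), (25, 31), (30, 2), (30, 5), (30, 10), (30, 13), (30, 18), (30, 21), (30, 26), (30, 29)]

Answer: no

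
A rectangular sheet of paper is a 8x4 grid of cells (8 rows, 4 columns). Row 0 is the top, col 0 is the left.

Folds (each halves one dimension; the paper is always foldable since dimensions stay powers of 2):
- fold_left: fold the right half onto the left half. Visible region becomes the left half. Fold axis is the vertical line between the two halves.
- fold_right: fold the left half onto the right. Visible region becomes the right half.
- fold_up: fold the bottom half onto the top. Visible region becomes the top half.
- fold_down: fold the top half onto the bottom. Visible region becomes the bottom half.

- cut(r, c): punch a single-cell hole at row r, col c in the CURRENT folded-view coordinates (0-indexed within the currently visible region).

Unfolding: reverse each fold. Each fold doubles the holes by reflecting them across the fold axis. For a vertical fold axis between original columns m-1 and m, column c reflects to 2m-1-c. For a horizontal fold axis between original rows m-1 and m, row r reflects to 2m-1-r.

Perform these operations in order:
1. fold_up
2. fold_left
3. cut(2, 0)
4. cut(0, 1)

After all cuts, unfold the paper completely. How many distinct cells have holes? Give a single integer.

Op 1 fold_up: fold axis h@4; visible region now rows[0,4) x cols[0,4) = 4x4
Op 2 fold_left: fold axis v@2; visible region now rows[0,4) x cols[0,2) = 4x2
Op 3 cut(2, 0): punch at orig (2,0); cuts so far [(2, 0)]; region rows[0,4) x cols[0,2) = 4x2
Op 4 cut(0, 1): punch at orig (0,1); cuts so far [(0, 1), (2, 0)]; region rows[0,4) x cols[0,2) = 4x2
Unfold 1 (reflect across v@2): 4 holes -> [(0, 1), (0, 2), (2, 0), (2, 3)]
Unfold 2 (reflect across h@4): 8 holes -> [(0, 1), (0, 2), (2, 0), (2, 3), (5, 0), (5, 3), (7, 1), (7, 2)]

Answer: 8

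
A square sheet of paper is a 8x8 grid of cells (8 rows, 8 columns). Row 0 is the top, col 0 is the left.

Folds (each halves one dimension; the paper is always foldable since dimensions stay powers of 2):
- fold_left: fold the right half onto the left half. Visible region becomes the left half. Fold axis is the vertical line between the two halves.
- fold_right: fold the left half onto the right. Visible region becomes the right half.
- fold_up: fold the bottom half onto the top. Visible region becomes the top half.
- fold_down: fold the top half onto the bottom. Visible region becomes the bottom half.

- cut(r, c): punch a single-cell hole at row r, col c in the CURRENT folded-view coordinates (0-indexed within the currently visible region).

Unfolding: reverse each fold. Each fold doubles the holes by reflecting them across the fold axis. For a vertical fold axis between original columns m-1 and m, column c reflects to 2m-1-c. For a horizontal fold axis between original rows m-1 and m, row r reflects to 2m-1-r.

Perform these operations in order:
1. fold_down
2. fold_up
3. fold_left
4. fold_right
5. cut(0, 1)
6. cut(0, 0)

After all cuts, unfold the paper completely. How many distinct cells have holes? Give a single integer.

Answer: 32

Derivation:
Op 1 fold_down: fold axis h@4; visible region now rows[4,8) x cols[0,8) = 4x8
Op 2 fold_up: fold axis h@6; visible region now rows[4,6) x cols[0,8) = 2x8
Op 3 fold_left: fold axis v@4; visible region now rows[4,6) x cols[0,4) = 2x4
Op 4 fold_right: fold axis v@2; visible region now rows[4,6) x cols[2,4) = 2x2
Op 5 cut(0, 1): punch at orig (4,3); cuts so far [(4, 3)]; region rows[4,6) x cols[2,4) = 2x2
Op 6 cut(0, 0): punch at orig (4,2); cuts so far [(4, 2), (4, 3)]; region rows[4,6) x cols[2,4) = 2x2
Unfold 1 (reflect across v@2): 4 holes -> [(4, 0), (4, 1), (4, 2), (4, 3)]
Unfold 2 (reflect across v@4): 8 holes -> [(4, 0), (4, 1), (4, 2), (4, 3), (4, 4), (4, 5), (4, 6), (4, 7)]
Unfold 3 (reflect across h@6): 16 holes -> [(4, 0), (4, 1), (4, 2), (4, 3), (4, 4), (4, 5), (4, 6), (4, 7), (7, 0), (7, 1), (7, 2), (7, 3), (7, 4), (7, 5), (7, 6), (7, 7)]
Unfold 4 (reflect across h@4): 32 holes -> [(0, 0), (0, 1), (0, 2), (0, 3), (0, 4), (0, 5), (0, 6), (0, 7), (3, 0), (3, 1), (3, 2), (3, 3), (3, 4), (3, 5), (3, 6), (3, 7), (4, 0), (4, 1), (4, 2), (4, 3), (4, 4), (4, 5), (4, 6), (4, 7), (7, 0), (7, 1), (7, 2), (7, 3), (7, 4), (7, 5), (7, 6), (7, 7)]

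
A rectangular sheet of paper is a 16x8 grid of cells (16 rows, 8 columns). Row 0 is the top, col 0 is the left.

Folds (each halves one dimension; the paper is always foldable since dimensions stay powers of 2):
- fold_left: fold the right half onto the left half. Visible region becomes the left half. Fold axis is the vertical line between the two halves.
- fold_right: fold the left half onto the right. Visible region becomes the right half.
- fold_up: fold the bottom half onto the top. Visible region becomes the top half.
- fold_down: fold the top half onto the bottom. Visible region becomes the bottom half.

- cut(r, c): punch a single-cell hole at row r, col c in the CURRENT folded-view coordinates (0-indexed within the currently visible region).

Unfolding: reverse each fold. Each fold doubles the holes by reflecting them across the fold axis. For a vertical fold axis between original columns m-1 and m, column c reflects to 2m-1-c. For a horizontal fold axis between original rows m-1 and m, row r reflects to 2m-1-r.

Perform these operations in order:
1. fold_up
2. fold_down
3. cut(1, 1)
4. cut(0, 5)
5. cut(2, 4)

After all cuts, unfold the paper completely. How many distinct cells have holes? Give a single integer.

Answer: 12

Derivation:
Op 1 fold_up: fold axis h@8; visible region now rows[0,8) x cols[0,8) = 8x8
Op 2 fold_down: fold axis h@4; visible region now rows[4,8) x cols[0,8) = 4x8
Op 3 cut(1, 1): punch at orig (5,1); cuts so far [(5, 1)]; region rows[4,8) x cols[0,8) = 4x8
Op 4 cut(0, 5): punch at orig (4,5); cuts so far [(4, 5), (5, 1)]; region rows[4,8) x cols[0,8) = 4x8
Op 5 cut(2, 4): punch at orig (6,4); cuts so far [(4, 5), (5, 1), (6, 4)]; region rows[4,8) x cols[0,8) = 4x8
Unfold 1 (reflect across h@4): 6 holes -> [(1, 4), (2, 1), (3, 5), (4, 5), (5, 1), (6, 4)]
Unfold 2 (reflect across h@8): 12 holes -> [(1, 4), (2, 1), (3, 5), (4, 5), (5, 1), (6, 4), (9, 4), (10, 1), (11, 5), (12, 5), (13, 1), (14, 4)]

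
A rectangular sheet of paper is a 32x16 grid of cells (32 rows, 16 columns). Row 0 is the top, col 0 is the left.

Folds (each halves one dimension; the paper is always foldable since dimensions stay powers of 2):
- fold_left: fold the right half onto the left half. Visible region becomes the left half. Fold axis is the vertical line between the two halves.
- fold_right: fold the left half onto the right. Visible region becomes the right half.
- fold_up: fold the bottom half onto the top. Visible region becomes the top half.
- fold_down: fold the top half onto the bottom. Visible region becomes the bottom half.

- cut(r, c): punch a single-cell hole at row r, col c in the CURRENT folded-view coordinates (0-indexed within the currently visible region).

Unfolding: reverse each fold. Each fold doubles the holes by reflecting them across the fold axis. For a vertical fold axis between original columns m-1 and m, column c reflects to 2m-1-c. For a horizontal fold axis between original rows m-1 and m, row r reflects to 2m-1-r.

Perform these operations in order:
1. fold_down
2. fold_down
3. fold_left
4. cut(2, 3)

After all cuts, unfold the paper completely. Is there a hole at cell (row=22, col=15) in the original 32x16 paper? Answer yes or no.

Answer: no

Derivation:
Op 1 fold_down: fold axis h@16; visible region now rows[16,32) x cols[0,16) = 16x16
Op 2 fold_down: fold axis h@24; visible region now rows[24,32) x cols[0,16) = 8x16
Op 3 fold_left: fold axis v@8; visible region now rows[24,32) x cols[0,8) = 8x8
Op 4 cut(2, 3): punch at orig (26,3); cuts so far [(26, 3)]; region rows[24,32) x cols[0,8) = 8x8
Unfold 1 (reflect across v@8): 2 holes -> [(26, 3), (26, 12)]
Unfold 2 (reflect across h@24): 4 holes -> [(21, 3), (21, 12), (26, 3), (26, 12)]
Unfold 3 (reflect across h@16): 8 holes -> [(5, 3), (5, 12), (10, 3), (10, 12), (21, 3), (21, 12), (26, 3), (26, 12)]
Holes: [(5, 3), (5, 12), (10, 3), (10, 12), (21, 3), (21, 12), (26, 3), (26, 12)]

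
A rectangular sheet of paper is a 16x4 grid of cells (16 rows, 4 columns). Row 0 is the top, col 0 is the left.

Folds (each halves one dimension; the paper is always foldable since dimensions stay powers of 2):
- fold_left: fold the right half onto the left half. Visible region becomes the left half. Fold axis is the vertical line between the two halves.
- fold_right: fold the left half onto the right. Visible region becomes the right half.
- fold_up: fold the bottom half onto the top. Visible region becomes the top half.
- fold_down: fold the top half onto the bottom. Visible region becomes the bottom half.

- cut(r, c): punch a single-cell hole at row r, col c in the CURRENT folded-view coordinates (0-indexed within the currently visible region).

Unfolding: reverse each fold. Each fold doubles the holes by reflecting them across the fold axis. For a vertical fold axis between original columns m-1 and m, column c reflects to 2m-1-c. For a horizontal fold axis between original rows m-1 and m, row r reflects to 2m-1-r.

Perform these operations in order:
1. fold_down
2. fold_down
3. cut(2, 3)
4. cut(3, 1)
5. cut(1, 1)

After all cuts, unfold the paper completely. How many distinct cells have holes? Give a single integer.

Op 1 fold_down: fold axis h@8; visible region now rows[8,16) x cols[0,4) = 8x4
Op 2 fold_down: fold axis h@12; visible region now rows[12,16) x cols[0,4) = 4x4
Op 3 cut(2, 3): punch at orig (14,3); cuts so far [(14, 3)]; region rows[12,16) x cols[0,4) = 4x4
Op 4 cut(3, 1): punch at orig (15,1); cuts so far [(14, 3), (15, 1)]; region rows[12,16) x cols[0,4) = 4x4
Op 5 cut(1, 1): punch at orig (13,1); cuts so far [(13, 1), (14, 3), (15, 1)]; region rows[12,16) x cols[0,4) = 4x4
Unfold 1 (reflect across h@12): 6 holes -> [(8, 1), (9, 3), (10, 1), (13, 1), (14, 3), (15, 1)]
Unfold 2 (reflect across h@8): 12 holes -> [(0, 1), (1, 3), (2, 1), (5, 1), (6, 3), (7, 1), (8, 1), (9, 3), (10, 1), (13, 1), (14, 3), (15, 1)]

Answer: 12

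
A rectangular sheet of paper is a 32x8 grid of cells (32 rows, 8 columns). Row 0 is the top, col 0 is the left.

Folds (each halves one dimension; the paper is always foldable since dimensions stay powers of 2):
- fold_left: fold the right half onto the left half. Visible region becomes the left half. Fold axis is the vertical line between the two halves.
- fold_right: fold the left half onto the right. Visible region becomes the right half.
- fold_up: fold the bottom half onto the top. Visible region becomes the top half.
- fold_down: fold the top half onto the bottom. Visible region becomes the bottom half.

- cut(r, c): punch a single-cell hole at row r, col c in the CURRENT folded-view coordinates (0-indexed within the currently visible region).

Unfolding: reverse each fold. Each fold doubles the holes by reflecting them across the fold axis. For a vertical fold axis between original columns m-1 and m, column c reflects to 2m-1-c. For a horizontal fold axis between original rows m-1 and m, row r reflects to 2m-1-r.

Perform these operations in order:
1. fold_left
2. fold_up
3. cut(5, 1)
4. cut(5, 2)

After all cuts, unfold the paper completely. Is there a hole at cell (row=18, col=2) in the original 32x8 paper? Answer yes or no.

Answer: no

Derivation:
Op 1 fold_left: fold axis v@4; visible region now rows[0,32) x cols[0,4) = 32x4
Op 2 fold_up: fold axis h@16; visible region now rows[0,16) x cols[0,4) = 16x4
Op 3 cut(5, 1): punch at orig (5,1); cuts so far [(5, 1)]; region rows[0,16) x cols[0,4) = 16x4
Op 4 cut(5, 2): punch at orig (5,2); cuts so far [(5, 1), (5, 2)]; region rows[0,16) x cols[0,4) = 16x4
Unfold 1 (reflect across h@16): 4 holes -> [(5, 1), (5, 2), (26, 1), (26, 2)]
Unfold 2 (reflect across v@4): 8 holes -> [(5, 1), (5, 2), (5, 5), (5, 6), (26, 1), (26, 2), (26, 5), (26, 6)]
Holes: [(5, 1), (5, 2), (5, 5), (5, 6), (26, 1), (26, 2), (26, 5), (26, 6)]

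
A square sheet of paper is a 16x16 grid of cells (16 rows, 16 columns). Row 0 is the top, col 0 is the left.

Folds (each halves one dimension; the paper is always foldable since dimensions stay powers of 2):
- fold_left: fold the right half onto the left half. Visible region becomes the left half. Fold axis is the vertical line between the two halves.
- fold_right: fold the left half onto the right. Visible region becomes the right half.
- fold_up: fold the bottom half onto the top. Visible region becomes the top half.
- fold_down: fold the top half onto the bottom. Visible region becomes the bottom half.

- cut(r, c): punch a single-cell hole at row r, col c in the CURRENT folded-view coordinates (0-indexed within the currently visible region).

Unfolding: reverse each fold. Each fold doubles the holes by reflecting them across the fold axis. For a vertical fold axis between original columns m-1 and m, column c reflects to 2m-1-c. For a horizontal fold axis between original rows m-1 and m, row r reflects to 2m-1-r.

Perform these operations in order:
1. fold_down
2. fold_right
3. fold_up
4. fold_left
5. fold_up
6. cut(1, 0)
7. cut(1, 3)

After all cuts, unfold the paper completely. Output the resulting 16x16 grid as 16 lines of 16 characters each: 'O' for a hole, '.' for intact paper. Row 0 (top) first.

Op 1 fold_down: fold axis h@8; visible region now rows[8,16) x cols[0,16) = 8x16
Op 2 fold_right: fold axis v@8; visible region now rows[8,16) x cols[8,16) = 8x8
Op 3 fold_up: fold axis h@12; visible region now rows[8,12) x cols[8,16) = 4x8
Op 4 fold_left: fold axis v@12; visible region now rows[8,12) x cols[8,12) = 4x4
Op 5 fold_up: fold axis h@10; visible region now rows[8,10) x cols[8,12) = 2x4
Op 6 cut(1, 0): punch at orig (9,8); cuts so far [(9, 8)]; region rows[8,10) x cols[8,12) = 2x4
Op 7 cut(1, 3): punch at orig (9,11); cuts so far [(9, 8), (9, 11)]; region rows[8,10) x cols[8,12) = 2x4
Unfold 1 (reflect across h@10): 4 holes -> [(9, 8), (9, 11), (10, 8), (10, 11)]
Unfold 2 (reflect across v@12): 8 holes -> [(9, 8), (9, 11), (9, 12), (9, 15), (10, 8), (10, 11), (10, 12), (10, 15)]
Unfold 3 (reflect across h@12): 16 holes -> [(9, 8), (9, 11), (9, 12), (9, 15), (10, 8), (10, 11), (10, 12), (10, 15), (13, 8), (13, 11), (13, 12), (13, 15), (14, 8), (14, 11), (14, 12), (14, 15)]
Unfold 4 (reflect across v@8): 32 holes -> [(9, 0), (9, 3), (9, 4), (9, 7), (9, 8), (9, 11), (9, 12), (9, 15), (10, 0), (10, 3), (10, 4), (10, 7), (10, 8), (10, 11), (10, 12), (10, 15), (13, 0), (13, 3), (13, 4), (13, 7), (13, 8), (13, 11), (13, 12), (13, 15), (14, 0), (14, 3), (14, 4), (14, 7), (14, 8), (14, 11), (14, 12), (14, 15)]
Unfold 5 (reflect across h@8): 64 holes -> [(1, 0), (1, 3), (1, 4), (1, 7), (1, 8), (1, 11), (1, 12), (1, 15), (2, 0), (2, 3), (2, 4), (2, 7), (2, 8), (2, 11), (2, 12), (2, 15), (5, 0), (5, 3), (5, 4), (5, 7), (5, 8), (5, 11), (5, 12), (5, 15), (6, 0), (6, 3), (6, 4), (6, 7), (6, 8), (6, 11), (6, 12), (6, 15), (9, 0), (9, 3), (9, 4), (9, 7), (9, 8), (9, 11), (9, 12), (9, 15), (10, 0), (10, 3), (10, 4), (10, 7), (10, 8), (10, 11), (10, 12), (10, 15), (13, 0), (13, 3), (13, 4), (13, 7), (13, 8), (13, 11), (13, 12), (13, 15), (14, 0), (14, 3), (14, 4), (14, 7), (14, 8), (14, 11), (14, 12), (14, 15)]

Answer: ................
O..OO..OO..OO..O
O..OO..OO..OO..O
................
................
O..OO..OO..OO..O
O..OO..OO..OO..O
................
................
O..OO..OO..OO..O
O..OO..OO..OO..O
................
................
O..OO..OO..OO..O
O..OO..OO..OO..O
................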